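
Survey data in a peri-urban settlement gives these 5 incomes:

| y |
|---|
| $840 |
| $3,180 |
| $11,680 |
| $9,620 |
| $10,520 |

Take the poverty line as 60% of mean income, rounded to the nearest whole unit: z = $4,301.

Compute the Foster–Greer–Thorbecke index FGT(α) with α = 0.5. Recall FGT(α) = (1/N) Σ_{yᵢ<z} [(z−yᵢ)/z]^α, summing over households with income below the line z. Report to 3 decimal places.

Below z: $840, $3,180 (q = 2 of N = 5).
Normalized shortfalls: (4301−840)/4301 = 0.8047; (4301−3180)/4301 = 0.2606.
Raised to α = 0.5: 0.89705; 0.51053.
Sum = 1.407575; FGT(0.5) = 1.407575 / 5 = 0.282.

0.282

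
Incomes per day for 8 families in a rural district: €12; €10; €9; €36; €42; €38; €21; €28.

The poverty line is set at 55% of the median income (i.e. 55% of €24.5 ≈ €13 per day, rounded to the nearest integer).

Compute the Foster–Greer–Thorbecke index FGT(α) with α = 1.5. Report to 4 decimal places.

0.0379

Below the line: €9, €10, €12 (q = 3 of N = 8).
Normalized shortfalls: (13−9)/13 = 0.3077; (13−10)/13 = 0.2308; (13−12)/13 = 0.0769.
Raised to α = 1.5: 0.17068; 0.11086; 0.02133.
Sum = 0.302870; FGT(1.5) = 0.302870 / 8 = 0.0379.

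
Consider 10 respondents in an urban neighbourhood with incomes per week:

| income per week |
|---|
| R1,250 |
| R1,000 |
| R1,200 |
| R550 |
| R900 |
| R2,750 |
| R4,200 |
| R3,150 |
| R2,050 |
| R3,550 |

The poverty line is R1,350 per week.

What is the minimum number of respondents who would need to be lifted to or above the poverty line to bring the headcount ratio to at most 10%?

4

Currently q = 5 of N = 10 are below the line (H = 0.500).
A headcount ratio of at most 10% allows at most ⌊0.10 × 10⌋ = 1 poor respondents.
So at least 5 − 1 = 4 must be lifted.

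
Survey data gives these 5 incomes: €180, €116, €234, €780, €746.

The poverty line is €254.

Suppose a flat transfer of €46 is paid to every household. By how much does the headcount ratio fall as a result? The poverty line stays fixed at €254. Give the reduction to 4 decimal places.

Before: below the line — €116, €180, €234; headcount ratio = 0.600000.
After the €46 transfer: below the line — €162, €226; headcount ratio = 0.400000.
Reduction = 0.600000 − 0.400000 = 0.2000.

0.2000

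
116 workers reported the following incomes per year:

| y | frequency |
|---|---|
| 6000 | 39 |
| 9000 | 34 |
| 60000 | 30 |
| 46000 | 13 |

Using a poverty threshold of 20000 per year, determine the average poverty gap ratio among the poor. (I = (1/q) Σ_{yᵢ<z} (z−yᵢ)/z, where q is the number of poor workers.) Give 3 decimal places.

Poor units: 39×6000, 34×9000 (q = 73 of N = 116).
Relative gaps: 0.7000 (×39), 0.5500 (×34); sum = 46.000000.
I averages over the q = 73 poor units only: 46.000000 / 73 = 0.630.

0.630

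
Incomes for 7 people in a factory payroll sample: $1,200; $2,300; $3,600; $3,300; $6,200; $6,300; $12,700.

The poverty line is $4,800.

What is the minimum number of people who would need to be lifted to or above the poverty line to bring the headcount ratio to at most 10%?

4 of the 7 people are poor, so H = 4/7 = 0.571.
A headcount ratio of at most 10% allows at most ⌊0.10 × 7⌋ = 0 poor people.
So at least 4 − 0 = 4 must be lifted.

4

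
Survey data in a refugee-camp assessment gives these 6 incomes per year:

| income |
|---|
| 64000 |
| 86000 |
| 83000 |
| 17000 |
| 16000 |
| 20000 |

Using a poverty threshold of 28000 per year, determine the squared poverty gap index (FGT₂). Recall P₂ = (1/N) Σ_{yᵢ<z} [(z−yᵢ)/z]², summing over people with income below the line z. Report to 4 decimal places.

0.0699

Incomes under z: 16000, 17000, 20000 (q = 3 of N = 6).
Shortfall ratios: (28000−16000)/28000 = 0.4286; (28000−17000)/28000 = 0.3929; (28000−20000)/28000 = 0.2857.
Squared: 0.1837; 0.1543; 0.0816.
Sum = 0.419643; P₂ = 0.419643 / 6 = 0.0699.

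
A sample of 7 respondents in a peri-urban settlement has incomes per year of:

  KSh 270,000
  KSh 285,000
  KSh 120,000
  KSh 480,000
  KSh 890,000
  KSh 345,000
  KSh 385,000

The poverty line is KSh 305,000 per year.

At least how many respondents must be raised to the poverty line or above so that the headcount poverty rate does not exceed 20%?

Currently q = 3 of N = 7 are below the line (H = 0.429).
A headcount ratio of at most 20% allows at most ⌊0.20 × 7⌋ = 1 poor respondents.
So at least 3 − 1 = 2 must be lifted.

2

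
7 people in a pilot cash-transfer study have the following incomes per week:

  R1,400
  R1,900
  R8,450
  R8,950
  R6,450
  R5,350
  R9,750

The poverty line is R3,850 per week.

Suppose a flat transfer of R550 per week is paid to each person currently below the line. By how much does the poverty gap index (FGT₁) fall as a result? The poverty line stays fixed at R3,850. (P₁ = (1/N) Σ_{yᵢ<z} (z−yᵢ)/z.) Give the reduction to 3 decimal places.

0.041

Before: below the line — R1,400, R1,900; poverty gap index (FGT₁) = 0.16327.
After the R550 transfer: below the line — R1,950, R2,450; poverty gap index (FGT₁) = 0.12245.
Reduction = 0.16327 − 0.12245 = 0.041.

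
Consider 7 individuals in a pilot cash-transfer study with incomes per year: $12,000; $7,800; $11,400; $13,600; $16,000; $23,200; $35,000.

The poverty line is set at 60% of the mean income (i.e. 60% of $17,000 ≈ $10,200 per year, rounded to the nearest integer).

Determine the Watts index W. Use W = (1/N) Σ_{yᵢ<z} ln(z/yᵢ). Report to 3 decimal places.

Below the line: $7,800 (q = 1 of N = 7).
Log shortfalls: ln(10200/7800) = 0.2683.
W = 0.268264 / 7 = 0.038.

0.038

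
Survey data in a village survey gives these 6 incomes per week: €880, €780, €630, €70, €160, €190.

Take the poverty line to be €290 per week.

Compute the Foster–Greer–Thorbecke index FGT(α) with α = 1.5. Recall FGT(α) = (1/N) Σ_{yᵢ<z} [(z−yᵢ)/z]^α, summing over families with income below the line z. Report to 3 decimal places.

0.194

Incomes under z: €70, €160, €190 (q = 3 of N = 6).
Shortfall ratios: (290−70)/290 = 0.7586; (290−160)/290 = 0.4483; (290−190)/290 = 0.3448.
Raised to α = 1.5: 0.66075; 0.30014; 0.20249.
Sum = 1.163375; FGT(1.5) = 1.163375 / 6 = 0.194.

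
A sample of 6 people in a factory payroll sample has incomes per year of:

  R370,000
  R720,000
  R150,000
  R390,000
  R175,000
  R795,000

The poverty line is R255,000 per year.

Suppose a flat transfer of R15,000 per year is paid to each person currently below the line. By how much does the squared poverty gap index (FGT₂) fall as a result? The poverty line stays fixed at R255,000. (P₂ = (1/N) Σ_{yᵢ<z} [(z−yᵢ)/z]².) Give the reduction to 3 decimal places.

0.013

Before: below the line — R150,000, R175,000; squared poverty gap index (FGT₂) = 0.04466.
After the R15,000 transfer: below the line — R165,000, R190,000; squared poverty gap index (FGT₂) = 0.03159.
Reduction = 0.04466 − 0.03159 = 0.013.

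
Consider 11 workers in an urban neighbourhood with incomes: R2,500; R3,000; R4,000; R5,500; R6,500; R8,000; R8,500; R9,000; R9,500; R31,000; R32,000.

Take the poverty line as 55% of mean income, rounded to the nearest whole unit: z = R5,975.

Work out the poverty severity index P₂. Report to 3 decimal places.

Below z: R2,500, R3,000, R4,000, R5,500 (q = 4 of N = 11).
Shortfall ratios: (5975−2500)/5975 = 0.5816; (5975−3000)/5975 = 0.4979; (5975−4000)/5975 = 0.3305; (5975−5500)/5975 = 0.0795.
Squared: 0.3382; 0.2479; 0.1093; 0.0063.
Sum = 0.701738; P₂ = 0.701738 / 11 = 0.064.

0.064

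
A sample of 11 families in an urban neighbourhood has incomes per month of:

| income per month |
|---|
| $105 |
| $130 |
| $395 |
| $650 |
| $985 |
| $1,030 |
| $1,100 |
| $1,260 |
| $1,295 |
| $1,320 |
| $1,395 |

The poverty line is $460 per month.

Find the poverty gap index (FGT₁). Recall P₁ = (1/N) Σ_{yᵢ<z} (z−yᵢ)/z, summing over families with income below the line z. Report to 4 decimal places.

Incomes under z: $105, $130, $395 (q = 3 of N = 11).
Relative gaps: (460−105)/460 = 0.7717; (460−130)/460 = 0.7174; (460−395)/460 = 0.1413.
Sum of shortfalls = 1.630435; P₁ averages over all N: 1.630435 / 11 = 0.1482.

0.1482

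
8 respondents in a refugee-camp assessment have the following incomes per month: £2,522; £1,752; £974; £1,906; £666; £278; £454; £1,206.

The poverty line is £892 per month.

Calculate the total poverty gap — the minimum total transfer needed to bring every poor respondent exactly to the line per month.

£1,278

Incomes under z: £278, £454, £666 (q = 3 of N = 8).
Individual gaps: 892−278 = 614; 892−454 = 438; 892−666 = 226.
Aggregate gap = £1,278.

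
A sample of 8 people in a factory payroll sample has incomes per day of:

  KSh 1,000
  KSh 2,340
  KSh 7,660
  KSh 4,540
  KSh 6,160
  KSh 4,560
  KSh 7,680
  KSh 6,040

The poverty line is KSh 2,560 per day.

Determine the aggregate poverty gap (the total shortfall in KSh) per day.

Below z: KSh 1,000, KSh 2,340 (q = 2 of N = 8).
Individual gaps: 2560−1000 = 1560; 2560−2340 = 220.
Aggregate gap = KSh 1,780.

KSh 1,780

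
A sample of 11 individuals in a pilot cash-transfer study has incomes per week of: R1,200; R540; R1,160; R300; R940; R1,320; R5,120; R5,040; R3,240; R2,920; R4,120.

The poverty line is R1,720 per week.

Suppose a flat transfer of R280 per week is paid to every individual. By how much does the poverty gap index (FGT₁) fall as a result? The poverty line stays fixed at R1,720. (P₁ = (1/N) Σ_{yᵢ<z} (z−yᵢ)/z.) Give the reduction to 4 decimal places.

0.0888

Before: below the line — R300, R540, R940, R1,160, R1,200, R1,320; poverty gap index (FGT₁) = 0.256871.
After the R280 transfer: below the line — R580, R820, R1,220, R1,440, R1,480, R1,600; poverty gap index (FGT₁) = 0.168076.
Reduction = 0.256871 − 0.168076 = 0.0888.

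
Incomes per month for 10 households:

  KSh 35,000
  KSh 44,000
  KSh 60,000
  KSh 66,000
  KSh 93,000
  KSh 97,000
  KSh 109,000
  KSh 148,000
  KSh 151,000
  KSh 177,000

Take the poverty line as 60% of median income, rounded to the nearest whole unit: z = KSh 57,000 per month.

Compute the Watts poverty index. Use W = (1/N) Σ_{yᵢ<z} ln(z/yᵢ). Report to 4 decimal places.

Below the line: KSh 35,000, KSh 44,000 (q = 2 of N = 10).
Log shortfalls: ln(57000/35000) = 0.4877; ln(57000/44000) = 0.2589.
W = 0.746565 / 10 = 0.0747.

0.0747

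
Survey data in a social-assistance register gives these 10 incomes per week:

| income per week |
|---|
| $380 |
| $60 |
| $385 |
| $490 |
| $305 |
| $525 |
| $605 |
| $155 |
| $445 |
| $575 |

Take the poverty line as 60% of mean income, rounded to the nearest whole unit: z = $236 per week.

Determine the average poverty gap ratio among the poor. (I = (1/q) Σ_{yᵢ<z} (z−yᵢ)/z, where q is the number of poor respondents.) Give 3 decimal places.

0.544

Below the line: $60, $155 (q = 2 of N = 10).
Relative gaps: 0.7458, 0.3432; sum = 1.088983.
I averages over the q = 2 poor units only: 1.088983 / 2 = 0.544.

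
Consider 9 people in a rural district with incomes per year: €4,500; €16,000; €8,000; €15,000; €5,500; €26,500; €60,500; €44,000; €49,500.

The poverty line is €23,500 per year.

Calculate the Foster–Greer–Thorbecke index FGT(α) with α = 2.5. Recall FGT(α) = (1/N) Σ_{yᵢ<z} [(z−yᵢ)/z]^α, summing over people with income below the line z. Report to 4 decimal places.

Below the line: €4,500, €5,500, €8,000, €15,000, €16,000 (q = 5 of N = 9).
Normalized shortfalls: (23500−4500)/23500 = 0.8085; (23500−5500)/23500 = 0.7660; (23500−8000)/23500 = 0.6596; (23500−15000)/23500 = 0.3617; (23500−16000)/23500 = 0.3191.
Raised to α = 2.5: 0.58778; 0.51347; 0.35331; 0.07868; 0.05754.
Sum = 1.590782; FGT(2.5) = 1.590782 / 9 = 0.1768.

0.1768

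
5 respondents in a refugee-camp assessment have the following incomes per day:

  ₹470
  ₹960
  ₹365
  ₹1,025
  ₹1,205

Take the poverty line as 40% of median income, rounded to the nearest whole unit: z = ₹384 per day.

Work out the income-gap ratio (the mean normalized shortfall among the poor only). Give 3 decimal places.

0.049

Below z: ₹365 (q = 1 of N = 5).
Relative gaps: 0.0495; sum = 0.049479.
The income-gap ratio divides by q (the poor only): 0.049479 / 1 = 0.049.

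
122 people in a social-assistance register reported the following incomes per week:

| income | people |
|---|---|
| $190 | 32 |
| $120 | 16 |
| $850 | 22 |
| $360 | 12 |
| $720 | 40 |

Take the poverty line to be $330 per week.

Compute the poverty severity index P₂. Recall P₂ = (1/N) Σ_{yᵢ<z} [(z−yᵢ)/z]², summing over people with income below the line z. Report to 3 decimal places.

0.100

Below the line: 16×$120, 32×$190 (q = 48 of N = 122).
Gap ratios (z−y)/z: (330−120)/330 = 0.6364 (×16); (330−190)/330 = 0.4242 (×32).
Squared: 0.4050 (×16); 0.1800 (×32).
Sum = 12.238751; P₂ = 12.238751 / 122 = 0.100.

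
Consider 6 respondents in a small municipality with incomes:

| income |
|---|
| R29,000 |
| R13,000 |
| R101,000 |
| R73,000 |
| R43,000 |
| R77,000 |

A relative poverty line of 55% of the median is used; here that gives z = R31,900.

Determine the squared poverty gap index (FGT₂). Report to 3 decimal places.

0.060

Below the line: R13,000, R29,000 (q = 2 of N = 6).
Shortfall ratios: (31900−13000)/31900 = 0.5925; (31900−29000)/31900 = 0.0909.
Squared: 0.3510; 0.0083.
Sum = 0.359293; P₂ = 0.359293 / 6 = 0.060.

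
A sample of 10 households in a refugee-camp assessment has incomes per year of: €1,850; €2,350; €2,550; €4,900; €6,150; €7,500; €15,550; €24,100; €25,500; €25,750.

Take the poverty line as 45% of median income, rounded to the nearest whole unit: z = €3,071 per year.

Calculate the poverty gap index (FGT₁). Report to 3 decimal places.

Below z: €1,850, €2,350, €2,550 (q = 3 of N = 10).
Normalized shortfalls: (3071−1850)/3071 = 0.3976; (3071−2350)/3071 = 0.2348; (3071−2550)/3071 = 0.1697.
Σ = 0.802019. Dividing by the full population N = 10 gives P₁ = 0.080.

0.080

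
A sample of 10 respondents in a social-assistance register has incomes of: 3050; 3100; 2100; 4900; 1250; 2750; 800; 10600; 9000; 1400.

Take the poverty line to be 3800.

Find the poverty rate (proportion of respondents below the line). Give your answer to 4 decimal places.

7 of the 10 respondents have income below 3800.
H = 7/10 = 0.7000.

0.7000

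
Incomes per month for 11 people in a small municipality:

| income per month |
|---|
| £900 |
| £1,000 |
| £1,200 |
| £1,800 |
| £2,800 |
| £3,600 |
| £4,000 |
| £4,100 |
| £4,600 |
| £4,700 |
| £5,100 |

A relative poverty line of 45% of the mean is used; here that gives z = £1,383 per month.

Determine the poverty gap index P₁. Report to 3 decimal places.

0.069

Below z: £900, £1,000, £1,200 (q = 3 of N = 11).
Shortfall ratios: (1383−900)/1383 = 0.3492; (1383−1000)/1383 = 0.2769; (1383−1200)/1383 = 0.1323.
Sum of shortfalls = 0.758496; P₁ averages over all N: 0.758496 / 11 = 0.069.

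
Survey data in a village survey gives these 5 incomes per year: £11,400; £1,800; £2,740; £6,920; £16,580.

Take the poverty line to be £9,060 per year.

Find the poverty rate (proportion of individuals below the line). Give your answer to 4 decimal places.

0.6000

3 of the 5 individuals have income below £9,060.
H = 3/5 = 0.6000.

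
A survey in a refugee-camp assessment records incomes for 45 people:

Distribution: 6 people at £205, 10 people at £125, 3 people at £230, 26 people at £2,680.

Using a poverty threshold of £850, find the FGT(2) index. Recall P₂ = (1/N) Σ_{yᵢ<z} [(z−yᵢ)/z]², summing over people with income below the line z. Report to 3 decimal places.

0.274

Incomes under z: 10×£125, 6×£205, 3×£230 (q = 19 of N = 45).
Normalized shortfalls: (850−125)/850 = 0.8529 (×10); (850−205)/850 = 0.7588 (×6); (850−230)/850 = 0.7294 (×3).
Squared: 0.7275 (×10); 0.5758 (×6); 0.5320 (×3).
Sum = 12.326090; P₂ = 12.326090 / 45 = 0.274.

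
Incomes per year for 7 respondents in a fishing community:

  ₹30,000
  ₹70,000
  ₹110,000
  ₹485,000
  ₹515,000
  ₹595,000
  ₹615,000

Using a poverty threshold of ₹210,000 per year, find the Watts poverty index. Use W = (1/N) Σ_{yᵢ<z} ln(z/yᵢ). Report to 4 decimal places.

Incomes under z: ₹30,000, ₹70,000, ₹110,000 (q = 3 of N = 7).
Log gaps: ln(210000/30000) = 1.9459; ln(210000/70000) = 1.0986; ln(210000/110000) = 0.6466.
W = 3.691150 / 7 = 0.5273.

0.5273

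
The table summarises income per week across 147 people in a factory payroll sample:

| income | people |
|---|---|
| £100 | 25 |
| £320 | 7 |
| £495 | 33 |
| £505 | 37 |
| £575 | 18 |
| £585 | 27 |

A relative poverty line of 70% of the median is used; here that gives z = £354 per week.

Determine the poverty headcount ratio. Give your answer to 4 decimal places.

32 of the 147 people have income below £354.
H = 32/147 = 0.2177.

0.2177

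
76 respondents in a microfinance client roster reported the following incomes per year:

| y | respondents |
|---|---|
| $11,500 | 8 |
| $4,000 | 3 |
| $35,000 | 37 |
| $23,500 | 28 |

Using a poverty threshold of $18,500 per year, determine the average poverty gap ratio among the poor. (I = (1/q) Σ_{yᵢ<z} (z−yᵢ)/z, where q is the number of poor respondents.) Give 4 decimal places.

0.4889

Incomes under z: 3×$4,000, 8×$11,500 (q = 11 of N = 76).
Shortfall ratios (z−y)/z: 0.7838 (×3), 0.3784 (×8); sum = 5.378378.
I averages over the q = 11 poor units only: 5.378378 / 11 = 0.4889.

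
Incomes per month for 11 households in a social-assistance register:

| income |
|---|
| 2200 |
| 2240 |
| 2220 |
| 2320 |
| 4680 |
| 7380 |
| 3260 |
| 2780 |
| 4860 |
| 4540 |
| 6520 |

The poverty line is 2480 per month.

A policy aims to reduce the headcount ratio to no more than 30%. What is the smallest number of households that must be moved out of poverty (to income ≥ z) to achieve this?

1

Currently q = 4 of N = 11 are below the line (H = 0.364).
A headcount ratio of at most 30% allows at most ⌊0.30 × 11⌋ = 3 poor households.
So at least 4 − 3 = 1 must be lifted.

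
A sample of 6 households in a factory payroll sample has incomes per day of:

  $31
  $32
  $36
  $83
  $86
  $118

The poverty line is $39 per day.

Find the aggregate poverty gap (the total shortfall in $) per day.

$18

Incomes under z: $31, $32, $36 (q = 3 of N = 6).
Individual gaps: 39−31 = 8; 39−32 = 7; 39−36 = 3.
Aggregate gap = $18.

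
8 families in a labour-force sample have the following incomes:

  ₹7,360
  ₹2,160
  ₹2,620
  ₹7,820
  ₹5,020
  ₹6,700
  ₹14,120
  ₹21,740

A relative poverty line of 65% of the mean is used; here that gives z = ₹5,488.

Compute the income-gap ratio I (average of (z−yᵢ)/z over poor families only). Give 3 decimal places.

Incomes under z: ₹2,160, ₹2,620, ₹5,020 (q = 3 of N = 8).
Relative gaps: 0.6064, 0.5226, 0.0853; sum = 1.214286.
The income-gap ratio divides by q (the poor only): 1.214286 / 3 = 0.405.

0.405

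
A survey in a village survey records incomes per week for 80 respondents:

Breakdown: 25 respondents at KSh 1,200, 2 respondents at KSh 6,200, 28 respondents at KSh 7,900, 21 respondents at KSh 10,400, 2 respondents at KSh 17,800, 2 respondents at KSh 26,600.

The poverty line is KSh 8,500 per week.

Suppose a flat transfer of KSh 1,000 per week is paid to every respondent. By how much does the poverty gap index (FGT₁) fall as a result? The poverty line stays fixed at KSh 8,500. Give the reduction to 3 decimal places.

Before: below the line — 25×KSh 1,200, 2×KSh 6,200, 28×KSh 7,900; poverty gap index (FGT₁) = 0.29985.
After the KSh 1,000 transfer: below the line — 25×KSh 2,200, 2×KSh 7,200; poverty gap index (FGT₁) = 0.23544.
Reduction = 0.29985 − 0.23544 = 0.064.

0.064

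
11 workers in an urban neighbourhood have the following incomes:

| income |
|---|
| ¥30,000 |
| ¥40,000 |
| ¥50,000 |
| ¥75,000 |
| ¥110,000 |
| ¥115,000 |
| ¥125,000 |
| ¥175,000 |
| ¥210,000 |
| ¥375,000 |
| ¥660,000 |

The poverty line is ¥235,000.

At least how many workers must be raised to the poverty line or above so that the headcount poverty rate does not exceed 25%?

7

9 of the 11 workers are poor, so H = 9/11 = 0.818.
A headcount ratio of at most 25% allows at most ⌊0.25 × 11⌋ = 2 poor workers.
So at least 9 − 2 = 7 must be lifted.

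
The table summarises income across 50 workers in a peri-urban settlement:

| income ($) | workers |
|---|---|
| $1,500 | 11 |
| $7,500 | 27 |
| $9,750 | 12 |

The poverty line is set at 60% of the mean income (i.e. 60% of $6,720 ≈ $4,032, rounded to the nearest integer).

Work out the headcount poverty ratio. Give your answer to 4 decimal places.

11 of the 50 workers have income below $4,032.
H = 11/50 = 0.2200.

0.2200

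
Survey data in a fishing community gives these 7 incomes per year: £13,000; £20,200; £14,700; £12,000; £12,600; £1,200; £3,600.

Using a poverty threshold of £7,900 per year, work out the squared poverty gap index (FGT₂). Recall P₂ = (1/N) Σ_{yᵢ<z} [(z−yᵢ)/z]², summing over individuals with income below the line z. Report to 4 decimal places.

0.1451

Poor units: £1,200, £3,600 (q = 2 of N = 7).
Relative gaps: (7900−1200)/7900 = 0.8481; (7900−3600)/7900 = 0.5443.
Squared: 0.7193; 0.2963.
Sum = 1.015542; P₂ = 1.015542 / 7 = 0.1451.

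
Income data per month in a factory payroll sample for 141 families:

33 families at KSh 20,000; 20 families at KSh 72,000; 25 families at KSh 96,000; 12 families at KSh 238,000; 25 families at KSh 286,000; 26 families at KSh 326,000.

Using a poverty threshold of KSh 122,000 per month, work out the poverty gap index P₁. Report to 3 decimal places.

0.292

Incomes under z: 33×KSh 20,000, 20×KSh 72,000, 25×KSh 96,000 (q = 78 of N = 141).
Shortfall ratios: (122000−20000)/122000 = 0.8361 (×33); (122000−72000)/122000 = 0.4098 (×20); (122000−96000)/122000 = 0.2131 (×25).
Σ = 41.114754. Dividing by the full population N = 141 gives P₁ = 0.292.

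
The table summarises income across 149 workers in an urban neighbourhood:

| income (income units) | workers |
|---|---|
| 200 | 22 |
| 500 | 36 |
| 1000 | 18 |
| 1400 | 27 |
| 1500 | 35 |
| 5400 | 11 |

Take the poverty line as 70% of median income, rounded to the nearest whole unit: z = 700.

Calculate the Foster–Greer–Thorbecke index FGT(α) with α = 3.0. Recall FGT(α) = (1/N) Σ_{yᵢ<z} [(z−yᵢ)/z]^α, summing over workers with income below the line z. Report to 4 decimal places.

Incomes under z: 22×200, 36×500 (q = 58 of N = 149).
Gap ratios (z−y)/z: (700−200)/700 = 0.7143 (×22); (700−500)/700 = 0.2857 (×36).
Raised to α = 3.0: 0.36443 (×22); 0.02332 (×36).
Sum = 8.857143; FGT(3.0) = 8.857143 / 149 = 0.0594.

0.0594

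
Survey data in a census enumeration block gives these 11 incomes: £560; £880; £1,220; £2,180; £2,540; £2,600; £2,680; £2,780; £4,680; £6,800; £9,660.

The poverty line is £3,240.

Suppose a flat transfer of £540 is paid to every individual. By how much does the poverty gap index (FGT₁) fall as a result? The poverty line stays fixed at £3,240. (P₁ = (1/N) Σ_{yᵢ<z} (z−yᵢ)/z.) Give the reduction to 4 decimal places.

Before: below the line — £560, £880, £1,220, £2,180, £2,540, £2,600, £2,680, £2,780; poverty gap index (FGT₁) = 0.294052.
After the £540 transfer: below the line — £1,100, £1,420, £1,760, £2,720, £3,080, £3,140, £3,220; poverty gap index (FGT₁) = 0.175084.
Reduction = 0.294052 − 0.175084 = 0.1190.

0.1190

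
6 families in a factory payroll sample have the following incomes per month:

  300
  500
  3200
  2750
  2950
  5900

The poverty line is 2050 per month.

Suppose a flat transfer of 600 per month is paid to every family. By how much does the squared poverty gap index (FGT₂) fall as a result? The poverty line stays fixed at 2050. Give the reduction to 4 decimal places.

Before: below the line — 300, 500; squared poverty gap index (FGT₂) = 0.216736.
After the 600 transfer: below the line — 900, 1100; squared poverty gap index (FGT₂) = 0.088241.
Reduction = 0.216736 − 0.088241 = 0.1285.

0.1285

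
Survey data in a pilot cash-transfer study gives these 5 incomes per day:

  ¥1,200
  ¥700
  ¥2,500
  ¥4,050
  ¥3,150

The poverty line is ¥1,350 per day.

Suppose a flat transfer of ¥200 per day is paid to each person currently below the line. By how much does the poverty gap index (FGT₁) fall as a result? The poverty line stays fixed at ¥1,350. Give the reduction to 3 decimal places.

Before: below the line — ¥700, ¥1,200; poverty gap index (FGT₁) = 0.11852.
After the ¥200 transfer: below the line — ¥900; poverty gap index (FGT₁) = 0.06667.
Reduction = 0.11852 − 0.06667 = 0.052.

0.052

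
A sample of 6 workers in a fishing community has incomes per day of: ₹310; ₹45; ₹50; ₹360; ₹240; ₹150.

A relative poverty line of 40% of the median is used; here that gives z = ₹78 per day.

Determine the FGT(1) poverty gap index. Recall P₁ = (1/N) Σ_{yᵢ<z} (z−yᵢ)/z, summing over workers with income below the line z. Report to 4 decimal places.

Below the line: ₹45, ₹50 (q = 2 of N = 6).
Shortfall ratios: (78−45)/78 = 0.4231; (78−50)/78 = 0.3590.
Sum of shortfalls = 0.782051; P₁ averages over all N: 0.782051 / 6 = 0.1303.

0.1303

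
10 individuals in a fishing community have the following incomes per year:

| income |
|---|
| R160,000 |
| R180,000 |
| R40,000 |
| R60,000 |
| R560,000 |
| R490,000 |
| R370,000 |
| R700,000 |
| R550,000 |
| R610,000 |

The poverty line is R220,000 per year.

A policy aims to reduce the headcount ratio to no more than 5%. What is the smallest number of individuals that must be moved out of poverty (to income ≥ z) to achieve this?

4

Currently q = 4 of N = 10 are below the line (H = 0.400).
A headcount ratio of at most 5% allows at most ⌊0.05 × 10⌋ = 0 poor individuals.
So at least 4 − 0 = 4 must be lifted.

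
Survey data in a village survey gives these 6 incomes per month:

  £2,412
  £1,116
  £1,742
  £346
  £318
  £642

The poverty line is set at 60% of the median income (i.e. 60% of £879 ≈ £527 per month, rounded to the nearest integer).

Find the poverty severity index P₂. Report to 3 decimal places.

Below z: £318, £346 (q = 2 of N = 6).
Relative gaps: (527−318)/527 = 0.3966; (527−346)/527 = 0.3435.
Squared: 0.1573; 0.1180.
Sum = 0.275240; P₂ = 0.275240 / 6 = 0.046.

0.046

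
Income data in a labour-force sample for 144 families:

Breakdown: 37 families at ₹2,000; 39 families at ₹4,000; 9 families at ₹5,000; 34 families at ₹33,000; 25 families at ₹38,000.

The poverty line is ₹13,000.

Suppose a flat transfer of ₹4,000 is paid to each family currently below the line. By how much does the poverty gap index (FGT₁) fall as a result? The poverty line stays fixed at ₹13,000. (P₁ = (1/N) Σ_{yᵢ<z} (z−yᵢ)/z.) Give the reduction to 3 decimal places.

Before: below the line — 37×₹2,000, 39×₹4,000, 9×₹5,000; poverty gap index (FGT₁) = 0.44338.
After the ₹4,000 transfer: below the line — 37×₹6,000, 39×₹8,000, 9×₹9,000; poverty gap index (FGT₁) = 0.26175.
Reduction = 0.44338 − 0.26175 = 0.182.

0.182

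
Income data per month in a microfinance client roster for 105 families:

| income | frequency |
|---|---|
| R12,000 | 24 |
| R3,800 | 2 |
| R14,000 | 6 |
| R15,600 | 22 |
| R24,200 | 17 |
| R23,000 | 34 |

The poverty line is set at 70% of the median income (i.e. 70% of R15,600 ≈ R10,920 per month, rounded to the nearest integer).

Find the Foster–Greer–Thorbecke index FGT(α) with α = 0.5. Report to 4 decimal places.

Incomes under z: 2×R3,800 (q = 2 of N = 105).
Normalized shortfalls: (10920−3800)/10920 = 0.6520 (×2).
Raised to α = 0.5: 0.80747 (×2).
Sum = 1.614948; FGT(0.5) = 1.614948 / 105 = 0.0154.

0.0154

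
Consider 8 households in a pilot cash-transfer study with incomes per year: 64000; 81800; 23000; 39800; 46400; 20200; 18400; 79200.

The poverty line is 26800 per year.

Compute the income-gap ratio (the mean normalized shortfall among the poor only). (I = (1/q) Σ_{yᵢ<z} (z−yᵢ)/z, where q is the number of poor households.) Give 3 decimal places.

0.234

Incomes under z: 18400, 20200, 23000 (q = 3 of N = 8).
Relative gaps: 0.3134, 0.2463, 0.1418; sum = 0.701493.
I averages over the q = 3 poor units only: 0.701493 / 3 = 0.234.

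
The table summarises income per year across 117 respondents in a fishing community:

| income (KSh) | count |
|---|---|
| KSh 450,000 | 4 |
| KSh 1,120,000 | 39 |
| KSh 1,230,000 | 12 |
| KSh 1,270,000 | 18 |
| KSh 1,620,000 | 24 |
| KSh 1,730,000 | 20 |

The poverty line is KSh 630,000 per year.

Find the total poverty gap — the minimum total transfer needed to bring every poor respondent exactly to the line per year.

KSh 720,000

Incomes under z: 4×KSh 450,000 (q = 4 of N = 117).
Individual gaps: 4×(630000−450000) = 720000.
Aggregate gap = KSh 720,000.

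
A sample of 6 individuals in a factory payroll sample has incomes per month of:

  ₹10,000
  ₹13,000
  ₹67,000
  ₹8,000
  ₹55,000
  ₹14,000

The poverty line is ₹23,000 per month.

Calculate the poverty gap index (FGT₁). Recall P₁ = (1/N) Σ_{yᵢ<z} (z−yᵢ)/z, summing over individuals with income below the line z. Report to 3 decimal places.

Below the line: ₹8,000, ₹10,000, ₹13,000, ₹14,000 (q = 4 of N = 6).
Relative gaps: (23000−8000)/23000 = 0.6522; (23000−10000)/23000 = 0.5652; (23000−13000)/23000 = 0.4348; (23000−14000)/23000 = 0.3913.
Sum of shortfalls = 2.043478; P₁ averages over all N: 2.043478 / 6 = 0.341.

0.341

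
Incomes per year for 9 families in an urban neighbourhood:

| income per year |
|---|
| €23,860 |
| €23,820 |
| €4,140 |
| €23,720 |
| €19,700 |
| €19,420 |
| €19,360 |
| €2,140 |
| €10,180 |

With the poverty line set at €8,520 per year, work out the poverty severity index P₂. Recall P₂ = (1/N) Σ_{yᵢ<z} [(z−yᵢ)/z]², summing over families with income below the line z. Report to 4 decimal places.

0.0917

Incomes under z: €2,140, €4,140 (q = 2 of N = 9).
Normalized shortfalls: (8520−2140)/8520 = 0.7488; (8520−4140)/8520 = 0.5141.
Squared: 0.5607; 0.2643.
Sum = 0.825024; P₂ = 0.825024 / 9 = 0.0917.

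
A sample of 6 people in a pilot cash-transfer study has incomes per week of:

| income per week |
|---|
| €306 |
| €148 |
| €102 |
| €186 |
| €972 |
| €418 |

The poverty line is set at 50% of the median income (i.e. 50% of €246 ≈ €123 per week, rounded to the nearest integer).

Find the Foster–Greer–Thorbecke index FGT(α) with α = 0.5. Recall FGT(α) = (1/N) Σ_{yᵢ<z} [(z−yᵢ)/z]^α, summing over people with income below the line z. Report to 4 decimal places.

0.0689

Below the line: €102 (q = 1 of N = 6).
Shortfall ratios: (123−102)/123 = 0.1707.
Raised to α = 0.5: 0.41320.
Sum = 0.413197; FGT(0.5) = 0.413197 / 6 = 0.0689.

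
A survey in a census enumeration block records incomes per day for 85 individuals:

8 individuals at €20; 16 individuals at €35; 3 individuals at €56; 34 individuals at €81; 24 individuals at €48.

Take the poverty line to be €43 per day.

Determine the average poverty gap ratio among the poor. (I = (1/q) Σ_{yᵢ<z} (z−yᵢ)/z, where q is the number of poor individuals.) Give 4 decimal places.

0.3023

Below z: 8×€20, 16×€35 (q = 24 of N = 85).
Relative gaps: 0.5349 (×8), 0.1860 (×16); sum = 7.255814.
The income-gap ratio divides by q (the poor only): 7.255814 / 24 = 0.3023.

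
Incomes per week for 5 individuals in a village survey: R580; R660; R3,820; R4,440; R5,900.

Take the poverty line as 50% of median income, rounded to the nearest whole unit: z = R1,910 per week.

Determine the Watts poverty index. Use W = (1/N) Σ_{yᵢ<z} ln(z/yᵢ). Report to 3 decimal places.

0.451

Incomes under z: R580, R660 (q = 2 of N = 5).
ln(z/y) terms: ln(1910/580) = 1.1918; ln(1910/660) = 1.0626.
W = 2.254449 / 5 = 0.451.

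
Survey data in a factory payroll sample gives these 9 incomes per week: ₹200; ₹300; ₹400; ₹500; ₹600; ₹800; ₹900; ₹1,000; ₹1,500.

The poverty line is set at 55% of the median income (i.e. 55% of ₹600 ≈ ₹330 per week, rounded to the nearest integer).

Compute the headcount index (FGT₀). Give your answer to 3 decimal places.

2 of the 9 households have income below ₹330.
H = 2/9 = 0.222.

0.222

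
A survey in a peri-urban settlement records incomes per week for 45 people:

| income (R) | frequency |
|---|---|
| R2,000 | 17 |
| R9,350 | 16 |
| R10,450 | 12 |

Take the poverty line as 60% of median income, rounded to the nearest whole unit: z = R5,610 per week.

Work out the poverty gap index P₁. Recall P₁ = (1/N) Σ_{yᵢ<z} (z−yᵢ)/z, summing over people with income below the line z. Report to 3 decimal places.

Below the line: 17×R2,000 (q = 17 of N = 45).
Gap ratios (z−y)/z: (5610−2000)/5610 = 0.6435 (×17).
Σ = 10.939394. Dividing by the full population N = 45 gives P₁ = 0.243.

0.243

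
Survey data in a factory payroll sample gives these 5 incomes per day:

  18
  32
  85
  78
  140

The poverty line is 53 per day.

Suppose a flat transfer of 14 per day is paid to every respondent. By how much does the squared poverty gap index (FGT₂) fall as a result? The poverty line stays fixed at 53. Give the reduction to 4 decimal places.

0.0837

Before: below the line — 18, 32; squared poverty gap index (FGT₂) = 0.118619.
After the 14 transfer: below the line — 32, 46; squared poverty gap index (FGT₂) = 0.034888.
Reduction = 0.118619 − 0.034888 = 0.0837.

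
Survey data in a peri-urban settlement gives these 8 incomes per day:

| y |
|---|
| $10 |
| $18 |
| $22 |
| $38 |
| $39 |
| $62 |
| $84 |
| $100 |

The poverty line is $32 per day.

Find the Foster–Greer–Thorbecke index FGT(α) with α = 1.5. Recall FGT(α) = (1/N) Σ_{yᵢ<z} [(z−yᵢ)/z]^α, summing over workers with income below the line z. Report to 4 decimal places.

0.1293

Incomes under z: $10, $18, $22 (q = 3 of N = 8).
Normalized shortfalls: (32−10)/32 = 0.6875; (32−18)/32 = 0.4375; (32−22)/32 = 0.3125.
Raised to α = 1.5: 0.57004; 0.28938; 0.17469.
Sum = 1.034117; FGT(1.5) = 1.034117 / 8 = 0.1293.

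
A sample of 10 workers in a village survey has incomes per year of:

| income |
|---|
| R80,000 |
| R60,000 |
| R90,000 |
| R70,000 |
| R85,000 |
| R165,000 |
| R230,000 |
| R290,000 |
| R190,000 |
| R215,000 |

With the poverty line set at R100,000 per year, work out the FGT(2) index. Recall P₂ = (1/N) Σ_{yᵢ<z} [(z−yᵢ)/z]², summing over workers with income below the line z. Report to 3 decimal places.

Poor units: R60,000, R70,000, R80,000, R85,000, R90,000 (q = 5 of N = 10).
Gap ratios (z−y)/z: (100000−60000)/100000 = 0.4000; (100000−70000)/100000 = 0.3000; (100000−80000)/100000 = 0.2000; (100000−85000)/100000 = 0.1500; (100000−90000)/100000 = 0.1000.
Squared: 0.1600; 0.0900; 0.0400; 0.0225; 0.0100.
Sum = 0.322500; P₂ = 0.322500 / 10 = 0.032.

0.032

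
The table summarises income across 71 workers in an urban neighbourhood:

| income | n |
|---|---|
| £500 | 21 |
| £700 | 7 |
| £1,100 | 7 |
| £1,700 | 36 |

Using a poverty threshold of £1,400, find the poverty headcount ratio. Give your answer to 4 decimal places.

0.4930

35 of the 71 workers have income below £1,400.
H = 35/71 = 0.4930.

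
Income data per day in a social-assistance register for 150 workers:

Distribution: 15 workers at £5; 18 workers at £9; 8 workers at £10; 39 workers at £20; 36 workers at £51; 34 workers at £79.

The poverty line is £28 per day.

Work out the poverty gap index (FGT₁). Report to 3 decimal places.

Incomes under z: 15×£5, 18×£9, 8×£10, 39×£20 (q = 80 of N = 150).
Relative gaps: (28−5)/28 = 0.8214 (×15); (28−9)/28 = 0.6786 (×18); (28−10)/28 = 0.6429 (×8); (28−20)/28 = 0.2857 (×39).
Σ = 40.821429. Dividing by the full population N = 150 gives P₁ = 0.272.

0.272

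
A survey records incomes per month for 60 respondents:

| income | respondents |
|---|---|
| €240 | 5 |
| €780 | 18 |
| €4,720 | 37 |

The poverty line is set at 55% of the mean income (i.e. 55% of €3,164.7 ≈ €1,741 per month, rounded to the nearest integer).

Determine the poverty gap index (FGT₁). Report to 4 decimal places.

Below the line: 5×€240, 18×€780 (q = 23 of N = 60).
Relative gaps: (1741−240)/1741 = 0.8621 (×5); (1741−780)/1741 = 0.5520 (×18).
Σ = 14.246410. Dividing by the full population N = 60 gives P₁ = 0.2374.

0.2374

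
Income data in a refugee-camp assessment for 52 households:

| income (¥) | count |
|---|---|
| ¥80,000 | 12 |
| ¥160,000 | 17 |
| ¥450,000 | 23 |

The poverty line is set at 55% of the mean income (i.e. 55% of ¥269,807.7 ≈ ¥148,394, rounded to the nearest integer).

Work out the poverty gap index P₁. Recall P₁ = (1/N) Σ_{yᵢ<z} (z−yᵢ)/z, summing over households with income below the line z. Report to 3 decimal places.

Incomes under z: 12×¥80,000 (q = 12 of N = 52).
Gap ratios (z−y)/z: (148394−80000)/148394 = 0.4609 (×12).
Σ = 5.530736. Dividing by the full population N = 52 gives P₁ = 0.106.

0.106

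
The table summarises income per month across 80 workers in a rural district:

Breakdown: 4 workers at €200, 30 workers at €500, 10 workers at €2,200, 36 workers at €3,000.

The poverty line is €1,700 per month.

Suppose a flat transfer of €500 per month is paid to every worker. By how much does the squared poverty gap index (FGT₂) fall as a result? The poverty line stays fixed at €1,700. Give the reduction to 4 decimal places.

Before: below the line — 4×€200, 30×€500; squared poverty gap index (FGT₂) = 0.225779.
After the €500 transfer: below the line — 4×€700, 30×€1,000; squared poverty gap index (FGT₂) = 0.080882.
Reduction = 0.225779 − 0.080882 = 0.1449.

0.1449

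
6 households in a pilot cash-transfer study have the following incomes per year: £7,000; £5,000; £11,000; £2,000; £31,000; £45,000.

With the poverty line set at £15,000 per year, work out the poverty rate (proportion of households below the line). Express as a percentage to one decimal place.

66.7%

4 of the 6 households have income below £15,000.
H = 4/6 = 66.7%.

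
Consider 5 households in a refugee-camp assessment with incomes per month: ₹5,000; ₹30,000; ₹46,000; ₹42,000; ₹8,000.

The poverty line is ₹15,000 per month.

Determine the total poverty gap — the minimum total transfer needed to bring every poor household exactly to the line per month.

₹17,000

Below z: ₹5,000, ₹8,000 (q = 2 of N = 5).
Individual gaps: 15000−5000 = 10000; 15000−8000 = 7000.
Aggregate gap = ₹17,000.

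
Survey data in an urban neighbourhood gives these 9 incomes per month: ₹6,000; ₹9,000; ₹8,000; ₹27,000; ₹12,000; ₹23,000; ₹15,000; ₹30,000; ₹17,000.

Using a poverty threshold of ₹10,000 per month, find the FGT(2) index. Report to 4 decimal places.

Below the line: ₹6,000, ₹8,000, ₹9,000 (q = 3 of N = 9).
Shortfall ratios: (10000−6000)/10000 = 0.4000; (10000−8000)/10000 = 0.2000; (10000−9000)/10000 = 0.1000.
Squared: 0.1600; 0.0400; 0.0100.
Sum = 0.210000; P₂ = 0.210000 / 9 = 0.0233.

0.0233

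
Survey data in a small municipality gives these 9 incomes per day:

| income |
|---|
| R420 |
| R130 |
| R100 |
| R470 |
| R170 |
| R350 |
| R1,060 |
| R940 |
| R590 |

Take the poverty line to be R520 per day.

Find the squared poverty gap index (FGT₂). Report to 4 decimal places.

Poor units: R100, R130, R170, R350, R420, R470 (q = 6 of N = 9).
Normalized shortfalls: (520−100)/520 = 0.8077; (520−130)/520 = 0.7500; (520−170)/520 = 0.6731; (520−350)/520 = 0.3269; (520−420)/520 = 0.1923; (520−470)/520 = 0.0962.
Squared: 0.6524; 0.5625; 0.4530; 0.1069; 0.0370; 0.0092.
Sum = 1.821006; P₂ = 1.821006 / 9 = 0.2023.

0.2023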